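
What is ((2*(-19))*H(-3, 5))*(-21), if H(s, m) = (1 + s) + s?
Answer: -3990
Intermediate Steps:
H(s, m) = 1 + 2*s
((2*(-19))*H(-3, 5))*(-21) = ((2*(-19))*(1 + 2*(-3)))*(-21) = -38*(1 - 6)*(-21) = -38*(-5)*(-21) = 190*(-21) = -3990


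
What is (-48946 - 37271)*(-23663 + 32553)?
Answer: -766469130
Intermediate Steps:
(-48946 - 37271)*(-23663 + 32553) = -86217*8890 = -766469130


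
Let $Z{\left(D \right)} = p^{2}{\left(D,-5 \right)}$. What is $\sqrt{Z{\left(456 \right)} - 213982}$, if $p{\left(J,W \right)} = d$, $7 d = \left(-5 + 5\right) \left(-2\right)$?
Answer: $i \sqrt{213982} \approx 462.58 i$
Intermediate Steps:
$d = 0$ ($d = \frac{\left(-5 + 5\right) \left(-2\right)}{7} = \frac{0 \left(-2\right)}{7} = \frac{1}{7} \cdot 0 = 0$)
$p{\left(J,W \right)} = 0$
$Z{\left(D \right)} = 0$ ($Z{\left(D \right)} = 0^{2} = 0$)
$\sqrt{Z{\left(456 \right)} - 213982} = \sqrt{0 - 213982} = \sqrt{-213982} = i \sqrt{213982}$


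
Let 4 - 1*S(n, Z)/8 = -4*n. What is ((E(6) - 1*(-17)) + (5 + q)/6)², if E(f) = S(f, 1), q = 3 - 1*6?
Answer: 524176/9 ≈ 58242.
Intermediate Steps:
q = -3 (q = 3 - 6 = -3)
S(n, Z) = 32 + 32*n (S(n, Z) = 32 - (-32)*n = 32 + 32*n)
E(f) = 32 + 32*f
((E(6) - 1*(-17)) + (5 + q)/6)² = (((32 + 32*6) - 1*(-17)) + (5 - 3)/6)² = (((32 + 192) + 17) + 2*(⅙))² = ((224 + 17) + ⅓)² = (241 + ⅓)² = (724/3)² = 524176/9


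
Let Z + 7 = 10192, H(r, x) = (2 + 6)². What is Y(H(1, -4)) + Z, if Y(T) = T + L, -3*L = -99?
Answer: 10282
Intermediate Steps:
L = 33 (L = -⅓*(-99) = 33)
H(r, x) = 64 (H(r, x) = 8² = 64)
Z = 10185 (Z = -7 + 10192 = 10185)
Y(T) = 33 + T (Y(T) = T + 33 = 33 + T)
Y(H(1, -4)) + Z = (33 + 64) + 10185 = 97 + 10185 = 10282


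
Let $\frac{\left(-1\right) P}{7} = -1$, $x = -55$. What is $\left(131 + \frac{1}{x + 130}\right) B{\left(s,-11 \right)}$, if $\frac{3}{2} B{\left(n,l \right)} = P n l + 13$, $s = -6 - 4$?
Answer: $\frac{1709724}{25} \approx 68389.0$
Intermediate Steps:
$P = 7$ ($P = \left(-7\right) \left(-1\right) = 7$)
$s = -10$
$B{\left(n,l \right)} = \frac{26}{3} + \frac{14 l n}{3}$ ($B{\left(n,l \right)} = \frac{2 \left(7 n l + 13\right)}{3} = \frac{2 \left(7 l n + 13\right)}{3} = \frac{2 \left(13 + 7 l n\right)}{3} = \frac{26}{3} + \frac{14 l n}{3}$)
$\left(131 + \frac{1}{x + 130}\right) B{\left(s,-11 \right)} = \left(131 + \frac{1}{-55 + 130}\right) \left(\frac{26}{3} + \frac{14}{3} \left(-11\right) \left(-10\right)\right) = \left(131 + \frac{1}{75}\right) \left(\frac{26}{3} + \frac{1540}{3}\right) = \left(131 + \frac{1}{75}\right) 522 = \frac{9826}{75} \cdot 522 = \frac{1709724}{25}$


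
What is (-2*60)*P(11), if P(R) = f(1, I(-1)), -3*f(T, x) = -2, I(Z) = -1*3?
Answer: -80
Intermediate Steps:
I(Z) = -3
f(T, x) = 2/3 (f(T, x) = -1/3*(-2) = 2/3)
P(R) = 2/3
(-2*60)*P(11) = -2*60*(2/3) = -120*2/3 = -80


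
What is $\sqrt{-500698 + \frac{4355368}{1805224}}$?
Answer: $\frac{i \sqrt{25495057009201569}}{225653} \approx 707.6 i$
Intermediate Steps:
$\sqrt{-500698 + \frac{4355368}{1805224}} = \sqrt{-500698 + 4355368 \cdot \frac{1}{1805224}} = \sqrt{-500698 + \frac{544421}{225653}} = \sqrt{- \frac{112983461373}{225653}} = \frac{i \sqrt{25495057009201569}}{225653}$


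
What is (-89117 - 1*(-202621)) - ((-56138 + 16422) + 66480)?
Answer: 86740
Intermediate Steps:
(-89117 - 1*(-202621)) - ((-56138 + 16422) + 66480) = (-89117 + 202621) - (-39716 + 66480) = 113504 - 1*26764 = 113504 - 26764 = 86740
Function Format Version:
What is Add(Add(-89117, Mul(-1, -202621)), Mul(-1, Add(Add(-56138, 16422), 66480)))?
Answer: 86740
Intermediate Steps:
Add(Add(-89117, Mul(-1, -202621)), Mul(-1, Add(Add(-56138, 16422), 66480))) = Add(Add(-89117, 202621), Mul(-1, Add(-39716, 66480))) = Add(113504, Mul(-1, 26764)) = Add(113504, -26764) = 86740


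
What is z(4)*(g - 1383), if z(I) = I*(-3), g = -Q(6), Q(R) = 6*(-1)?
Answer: 16524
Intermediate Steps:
Q(R) = -6
g = 6 (g = -1*(-6) = 6)
z(I) = -3*I
z(4)*(g - 1383) = (-3*4)*(6 - 1383) = -12*(-1377) = 16524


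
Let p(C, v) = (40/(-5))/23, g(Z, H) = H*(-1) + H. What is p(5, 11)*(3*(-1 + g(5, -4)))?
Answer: 24/23 ≈ 1.0435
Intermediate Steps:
g(Z, H) = 0 (g(Z, H) = -H + H = 0)
p(C, v) = -8/23 (p(C, v) = (40*(-⅕))*(1/23) = -8*1/23 = -8/23)
p(5, 11)*(3*(-1 + g(5, -4))) = -24*(-1 + 0)/23 = -24*(-1)/23 = -8/23*(-3) = 24/23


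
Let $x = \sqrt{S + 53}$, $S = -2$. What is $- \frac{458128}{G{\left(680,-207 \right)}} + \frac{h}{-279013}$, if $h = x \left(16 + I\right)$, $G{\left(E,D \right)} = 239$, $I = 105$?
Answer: $- \frac{458128}{239} - \frac{121 \sqrt{51}}{279013} \approx -1916.9$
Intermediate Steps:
$x = \sqrt{51}$ ($x = \sqrt{-2 + 53} = \sqrt{51} \approx 7.1414$)
$h = 121 \sqrt{51}$ ($h = \sqrt{51} \left(16 + 105\right) = \sqrt{51} \cdot 121 = 121 \sqrt{51} \approx 864.11$)
$- \frac{458128}{G{\left(680,-207 \right)}} + \frac{h}{-279013} = - \frac{458128}{239} + \frac{121 \sqrt{51}}{-279013} = \left(-458128\right) \frac{1}{239} + 121 \sqrt{51} \left(- \frac{1}{279013}\right) = - \frac{458128}{239} - \frac{121 \sqrt{51}}{279013}$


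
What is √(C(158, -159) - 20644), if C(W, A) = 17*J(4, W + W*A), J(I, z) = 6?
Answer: I*√20542 ≈ 143.32*I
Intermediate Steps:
C(W, A) = 102 (C(W, A) = 17*6 = 102)
√(C(158, -159) - 20644) = √(102 - 20644) = √(-20542) = I*√20542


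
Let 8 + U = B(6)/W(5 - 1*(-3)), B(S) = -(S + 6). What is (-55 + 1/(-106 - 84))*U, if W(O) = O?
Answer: 10451/20 ≈ 522.55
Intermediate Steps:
B(S) = -6 - S (B(S) = -(6 + S) = -6 - S)
U = -19/2 (U = -8 + (-6 - 1*6)/(5 - 1*(-3)) = -8 + (-6 - 6)/(5 + 3) = -8 - 12/8 = -8 - 12*1/8 = -8 - 3/2 = -19/2 ≈ -9.5000)
(-55 + 1/(-106 - 84))*U = (-55 + 1/(-106 - 84))*(-19/2) = (-55 + 1/(-190))*(-19/2) = (-55 - 1/190)*(-19/2) = -10451/190*(-19/2) = 10451/20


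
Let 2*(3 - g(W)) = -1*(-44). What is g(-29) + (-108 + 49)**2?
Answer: 3462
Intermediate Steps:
g(W) = -19 (g(W) = 3 - (-1)*(-44)/2 = 3 - 1/2*44 = 3 - 22 = -19)
g(-29) + (-108 + 49)**2 = -19 + (-108 + 49)**2 = -19 + (-59)**2 = -19 + 3481 = 3462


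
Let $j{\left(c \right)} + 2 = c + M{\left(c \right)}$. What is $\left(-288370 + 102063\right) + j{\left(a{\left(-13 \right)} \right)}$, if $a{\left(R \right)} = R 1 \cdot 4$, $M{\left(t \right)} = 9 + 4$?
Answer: $-186348$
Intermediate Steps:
$M{\left(t \right)} = 13$
$a{\left(R \right)} = 4 R$ ($a{\left(R \right)} = R 4 = 4 R$)
$j{\left(c \right)} = 11 + c$ ($j{\left(c \right)} = -2 + \left(c + 13\right) = -2 + \left(13 + c\right) = 11 + c$)
$\left(-288370 + 102063\right) + j{\left(a{\left(-13 \right)} \right)} = \left(-288370 + 102063\right) + \left(11 + 4 \left(-13\right)\right) = -186307 + \left(11 - 52\right) = -186307 - 41 = -186348$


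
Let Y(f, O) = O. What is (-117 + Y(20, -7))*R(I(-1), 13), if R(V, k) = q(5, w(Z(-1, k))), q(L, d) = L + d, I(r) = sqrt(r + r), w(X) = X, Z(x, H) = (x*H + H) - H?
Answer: 992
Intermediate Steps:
Z(x, H) = H*x (Z(x, H) = (H*x + H) - H = (H + H*x) - H = H*x)
I(r) = sqrt(2)*sqrt(r) (I(r) = sqrt(2*r) = sqrt(2)*sqrt(r))
R(V, k) = 5 - k (R(V, k) = 5 + k*(-1) = 5 - k)
(-117 + Y(20, -7))*R(I(-1), 13) = (-117 - 7)*(5 - 1*13) = -124*(5 - 13) = -124*(-8) = 992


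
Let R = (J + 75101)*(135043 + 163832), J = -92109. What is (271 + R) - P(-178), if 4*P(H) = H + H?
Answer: -5083265640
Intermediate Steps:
P(H) = H/2 (P(H) = (H + H)/4 = (2*H)/4 = H/2)
R = -5083266000 (R = (-92109 + 75101)*(135043 + 163832) = -17008*298875 = -5083266000)
(271 + R) - P(-178) = (271 - 5083266000) - (-178)/2 = -5083265729 - 1*(-89) = -5083265729 + 89 = -5083265640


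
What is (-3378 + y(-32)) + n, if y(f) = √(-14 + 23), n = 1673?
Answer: -1702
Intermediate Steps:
y(f) = 3 (y(f) = √9 = 3)
(-3378 + y(-32)) + n = (-3378 + 3) + 1673 = -3375 + 1673 = -1702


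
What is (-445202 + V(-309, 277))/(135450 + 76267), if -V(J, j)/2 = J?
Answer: -444584/211717 ≈ -2.0999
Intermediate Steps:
V(J, j) = -2*J
(-445202 + V(-309, 277))/(135450 + 76267) = (-445202 - 2*(-309))/(135450 + 76267) = (-445202 + 618)/211717 = -444584*1/211717 = -444584/211717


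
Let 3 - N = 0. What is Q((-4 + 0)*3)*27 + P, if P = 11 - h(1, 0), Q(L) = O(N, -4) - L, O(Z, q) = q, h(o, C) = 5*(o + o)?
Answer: 217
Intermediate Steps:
h(o, C) = 10*o (h(o, C) = 5*(2*o) = 10*o)
N = 3 (N = 3 - 1*0 = 3 + 0 = 3)
Q(L) = -4 - L
P = 1 (P = 11 - 10 = 1)
Q((-4 + 0)*3)*27 + P = (-4 - (-4 + 0)*3)*27 + 1 = (-4 - (-4)*3)*27 + 1 = (-4 - 1*(-12))*27 + 1 = (-4 + 12)*27 + 1 = 8*27 + 1 = 216 + 1 = 217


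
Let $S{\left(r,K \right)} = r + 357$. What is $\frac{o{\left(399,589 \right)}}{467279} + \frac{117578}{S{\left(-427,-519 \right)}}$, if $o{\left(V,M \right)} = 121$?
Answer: $- \frac{27470860896}{16354765} \approx -1679.7$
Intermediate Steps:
$S{\left(r,K \right)} = 357 + r$
$\frac{o{\left(399,589 \right)}}{467279} + \frac{117578}{S{\left(-427,-519 \right)}} = \frac{121}{467279} + \frac{117578}{357 - 427} = 121 \cdot \frac{1}{467279} + \frac{117578}{-70} = \frac{121}{467279} + 117578 \left(- \frac{1}{70}\right) = \frac{121}{467279} - \frac{58789}{35} = - \frac{27470860896}{16354765}$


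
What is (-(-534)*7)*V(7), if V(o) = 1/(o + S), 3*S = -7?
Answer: 801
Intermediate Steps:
S = -7/3 (S = (⅓)*(-7) = -7/3 ≈ -2.3333)
V(o) = 1/(-7/3 + o) (V(o) = 1/(o - 7/3) = 1/(-7/3 + o))
(-(-534)*7)*V(7) = (-(-534)*7)*(3/(-7 + 3*7)) = (-89*(-42))*(3/(-7 + 21)) = 3738*(3/14) = 801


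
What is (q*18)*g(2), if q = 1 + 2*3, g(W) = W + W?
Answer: 504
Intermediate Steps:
g(W) = 2*W
q = 7 (q = 1 + 6 = 7)
(q*18)*g(2) = (7*18)*(2*2) = 126*4 = 504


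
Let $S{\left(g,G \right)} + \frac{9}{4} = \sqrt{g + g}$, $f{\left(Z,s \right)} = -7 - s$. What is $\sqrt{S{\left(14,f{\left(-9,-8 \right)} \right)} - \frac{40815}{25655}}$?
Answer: $\frac{\sqrt{-404481861 + 210617288 \sqrt{7}}}{10262} \approx 1.2044$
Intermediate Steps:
$S{\left(g,G \right)} = - \frac{9}{4} + \sqrt{2} \sqrt{g}$ ($S{\left(g,G \right)} = - \frac{9}{4} + \sqrt{g + g} = - \frac{9}{4} + \sqrt{2 g} = - \frac{9}{4} + \sqrt{2} \sqrt{g}$)
$\sqrt{S{\left(14,f{\left(-9,-8 \right)} \right)} - \frac{40815}{25655}} = \sqrt{\left(- \frac{9}{4} + \sqrt{2} \sqrt{14}\right) - \frac{40815}{25655}} = \sqrt{\left(- \frac{9}{4} + 2 \sqrt{7}\right) - \frac{8163}{5131}} = \sqrt{- \frac{78831}{20524} + 2 \sqrt{7}}$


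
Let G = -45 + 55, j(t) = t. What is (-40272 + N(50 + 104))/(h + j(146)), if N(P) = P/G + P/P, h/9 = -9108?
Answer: 100639/204565 ≈ 0.49197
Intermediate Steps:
h = -81972 (h = 9*(-9108) = -81972)
G = 10
N(P) = 1 + P/10 (N(P) = P/10 + P/P = P*(1/10) + 1 = P/10 + 1 = 1 + P/10)
(-40272 + N(50 + 104))/(h + j(146)) = (-40272 + (1 + (50 + 104)/10))/(-81972 + 146) = (-40272 + (1 + (1/10)*154))/(-81826) = (-40272 + (1 + 77/5))*(-1/81826) = (-40272 + 82/5)*(-1/81826) = -201278/5*(-1/81826) = 100639/204565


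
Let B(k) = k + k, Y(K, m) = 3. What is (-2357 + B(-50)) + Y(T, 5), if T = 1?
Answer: -2454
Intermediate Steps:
B(k) = 2*k
(-2357 + B(-50)) + Y(T, 5) = (-2357 + 2*(-50)) + 3 = (-2357 - 100) + 3 = -2457 + 3 = -2454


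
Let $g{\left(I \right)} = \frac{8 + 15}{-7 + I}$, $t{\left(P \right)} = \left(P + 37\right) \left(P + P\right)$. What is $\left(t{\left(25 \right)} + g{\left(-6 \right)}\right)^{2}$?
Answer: $\frac{1622236729}{169} \approx 9.599 \cdot 10^{6}$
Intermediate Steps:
$t{\left(P \right)} = 2 P \left(37 + P\right)$ ($t{\left(P \right)} = \left(37 + P\right) 2 P = 2 P \left(37 + P\right)$)
$g{\left(I \right)} = \frac{23}{-7 + I}$
$\left(t{\left(25 \right)} + g{\left(-6 \right)}\right)^{2} = \left(2 \cdot 25 \left(37 + 25\right) + \frac{23}{-7 - 6}\right)^{2} = \left(2 \cdot 25 \cdot 62 + \frac{23}{-13}\right)^{2} = \left(3100 + 23 \left(- \frac{1}{13}\right)\right)^{2} = \left(3100 - \frac{23}{13}\right)^{2} = \left(\frac{40277}{13}\right)^{2} = \frac{1622236729}{169}$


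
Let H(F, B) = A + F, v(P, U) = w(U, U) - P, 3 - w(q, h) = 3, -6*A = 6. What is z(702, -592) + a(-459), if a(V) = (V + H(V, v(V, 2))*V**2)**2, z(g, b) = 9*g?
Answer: 9392268930417279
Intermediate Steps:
A = -1 (A = -1/6*6 = -1)
w(q, h) = 0 (w(q, h) = 3 - 1*3 = 3 - 3 = 0)
v(P, U) = -P (v(P, U) = 0 - P = -P)
H(F, B) = -1 + F
a(V) = (V + V**2*(-1 + V))**2 (a(V) = (V + (-1 + V)*V**2)**2 = (V + V**2*(-1 + V))**2)
z(702, -592) + a(-459) = 9*702 + (-459)**2*(1 - 459*(-1 - 459))**2 = 6318 + 210681*(1 - 459*(-460))**2 = 6318 + 210681*(1 + 211140)**2 = 6318 + 210681*211141**2 = 6318 + 210681*44580521881 = 6318 + 9392268930410961 = 9392268930417279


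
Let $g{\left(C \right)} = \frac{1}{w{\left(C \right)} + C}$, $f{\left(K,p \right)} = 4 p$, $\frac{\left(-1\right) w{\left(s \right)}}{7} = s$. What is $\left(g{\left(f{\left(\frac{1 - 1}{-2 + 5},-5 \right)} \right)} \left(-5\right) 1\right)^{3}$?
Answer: $- \frac{1}{13824} \approx -7.2338 \cdot 10^{-5}$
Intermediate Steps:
$w{\left(s \right)} = - 7 s$
$g{\left(C \right)} = - \frac{1}{6 C}$ ($g{\left(C \right)} = \frac{1}{- 7 C + C} = \frac{1}{\left(-6\right) C} = - \frac{1}{6 C}$)
$\left(g{\left(f{\left(\frac{1 - 1}{-2 + 5},-5 \right)} \right)} \left(-5\right) 1\right)^{3} = \left(- \frac{1}{6 \cdot 4 \left(-5\right)} \left(-5\right) 1\right)^{3} = \left(- \frac{1}{6 \left(-20\right)} \left(-5\right) 1\right)^{3} = \left(\left(- \frac{1}{6}\right) \left(- \frac{1}{20}\right) \left(-5\right) 1\right)^{3} = \left(\frac{1}{120} \left(-5\right) 1\right)^{3} = \left(\left(- \frac{1}{24}\right) 1\right)^{3} = \left(- \frac{1}{24}\right)^{3} = - \frac{1}{13824}$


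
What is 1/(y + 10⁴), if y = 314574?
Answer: 1/324574 ≈ 3.0810e-6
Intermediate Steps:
1/(y + 10⁴) = 1/(314574 + 10⁴) = 1/(314574 + 10000) = 1/324574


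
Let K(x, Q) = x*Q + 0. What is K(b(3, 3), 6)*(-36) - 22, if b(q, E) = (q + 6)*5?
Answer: -9742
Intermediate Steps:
b(q, E) = 30 + 5*q (b(q, E) = (6 + q)*5 = 30 + 5*q)
K(x, Q) = Q*x (K(x, Q) = Q*x + 0 = Q*x)
K(b(3, 3), 6)*(-36) - 22 = (6*(30 + 5*3))*(-36) - 22 = (6*(30 + 15))*(-36) - 22 = (6*45)*(-36) - 22 = 270*(-36) - 22 = -9720 - 22 = -9742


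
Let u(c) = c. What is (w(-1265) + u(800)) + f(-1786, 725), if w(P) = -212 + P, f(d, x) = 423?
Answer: -254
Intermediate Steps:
(w(-1265) + u(800)) + f(-1786, 725) = ((-212 - 1265) + 800) + 423 = (-1477 + 800) + 423 = -677 + 423 = -254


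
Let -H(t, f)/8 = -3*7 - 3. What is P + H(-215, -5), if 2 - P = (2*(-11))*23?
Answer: 700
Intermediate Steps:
H(t, f) = 192 (H(t, f) = -8*(-3*7 - 3) = -8*(-21 - 3) = -8*(-24) = 192)
P = 508 (P = 2 - 2*(-11)*23 = 2 - (-22)*23 = 2 - 1*(-506) = 2 + 506 = 508)
P + H(-215, -5) = 508 + 192 = 700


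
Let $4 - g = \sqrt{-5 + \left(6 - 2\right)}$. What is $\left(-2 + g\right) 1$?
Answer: $2 - i \approx 2.0 - 1.0 i$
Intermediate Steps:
$g = 4 - i$ ($g = 4 - \sqrt{-5 + \left(6 - 2\right)} = 4 - \sqrt{-5 + 4} = 4 - \sqrt{-1} = 4 - i \approx 4.0 - 1.0 i$)
$\left(-2 + g\right) 1 = \left(-2 + \left(4 - i\right)\right) 1 = \left(2 - i\right) 1 = 2 - i$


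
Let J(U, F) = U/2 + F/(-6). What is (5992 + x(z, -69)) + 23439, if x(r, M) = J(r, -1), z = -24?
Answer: 176515/6 ≈ 29419.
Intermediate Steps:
J(U, F) = U/2 - F/6 (J(U, F) = U*(½) + F*(-⅙) = U/2 - F/6)
x(r, M) = ⅙ + r/2 (x(r, M) = r/2 - ⅙*(-1) = r/2 + ⅙ = ⅙ + r/2)
(5992 + x(z, -69)) + 23439 = (5992 + (⅙ + (½)*(-24))) + 23439 = (5992 + (⅙ - 12)) + 23439 = (5992 - 71/6) + 23439 = 35881/6 + 23439 = 176515/6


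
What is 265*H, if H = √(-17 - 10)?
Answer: 795*I*√3 ≈ 1377.0*I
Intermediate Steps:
H = 3*I*√3 (H = √(-27) = 3*I*√3 ≈ 5.1962*I)
265*H = 265*(3*I*√3) = 795*I*√3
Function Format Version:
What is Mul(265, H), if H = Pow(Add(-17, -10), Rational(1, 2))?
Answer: Mul(795, I, Pow(3, Rational(1, 2))) ≈ Mul(1377.0, I)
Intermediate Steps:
H = Mul(3, I, Pow(3, Rational(1, 2))) (H = Pow(-27, Rational(1, 2)) = Mul(3, I, Pow(3, Rational(1, 2))) ≈ Mul(5.1962, I))
Mul(265, H) = Mul(265, Mul(3, I, Pow(3, Rational(1, 2)))) = Mul(795, I, Pow(3, Rational(1, 2)))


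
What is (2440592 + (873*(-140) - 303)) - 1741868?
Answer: 576201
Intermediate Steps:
(2440592 + (873*(-140) - 303)) - 1741868 = (2440592 + (-122220 - 303)) - 1741868 = (2440592 - 122523) - 1741868 = 2318069 - 1741868 = 576201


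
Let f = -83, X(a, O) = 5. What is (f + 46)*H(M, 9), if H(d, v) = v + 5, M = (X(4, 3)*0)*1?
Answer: -518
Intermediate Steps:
M = 0 (M = (5*0)*1 = 0*1 = 0)
H(d, v) = 5 + v
(f + 46)*H(M, 9) = (-83 + 46)*(5 + 9) = -37*14 = -518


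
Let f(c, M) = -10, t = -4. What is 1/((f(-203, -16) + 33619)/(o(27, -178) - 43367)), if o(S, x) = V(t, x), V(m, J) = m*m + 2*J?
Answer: -857/659 ≈ -1.3005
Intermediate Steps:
V(m, J) = m² + 2*J
o(S, x) = 16 + 2*x (o(S, x) = (-4)² + 2*x = 16 + 2*x)
1/((f(-203, -16) + 33619)/(o(27, -178) - 43367)) = 1/((-10 + 33619)/((16 + 2*(-178)) - 43367)) = 1/(33609/((16 - 356) - 43367)) = 1/(33609/(-340 - 43367)) = 1/(33609/(-43707)) = 1/(33609*(-1/43707)) = 1/(-659/857) = -857/659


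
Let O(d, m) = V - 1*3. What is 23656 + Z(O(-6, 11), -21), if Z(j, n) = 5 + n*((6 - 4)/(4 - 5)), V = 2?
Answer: 23703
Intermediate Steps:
O(d, m) = -1 (O(d, m) = 2 - 1*3 = 2 - 3 = -1)
Z(j, n) = 5 - 2*n (Z(j, n) = 5 + n*(2/(-1)) = 5 + n*(2*(-1)) = 5 + n*(-2) = 5 - 2*n)
23656 + Z(O(-6, 11), -21) = 23656 + (5 - 2*(-21)) = 23656 + (5 + 42) = 23656 + 47 = 23703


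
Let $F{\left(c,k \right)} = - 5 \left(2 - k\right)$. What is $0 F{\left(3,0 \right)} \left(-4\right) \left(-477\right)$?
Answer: $0$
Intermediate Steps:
$F{\left(c,k \right)} = -10 + 5 k$
$0 F{\left(3,0 \right)} \left(-4\right) \left(-477\right) = 0 \left(-10 + 5 \cdot 0\right) \left(-4\right) \left(-477\right) = 0 \left(-10 + 0\right) \left(-4\right) \left(-477\right) = 0 \left(-10\right) \left(-4\right) \left(-477\right) = 0 \left(-4\right) \left(-477\right) = 0 \left(-477\right) = 0$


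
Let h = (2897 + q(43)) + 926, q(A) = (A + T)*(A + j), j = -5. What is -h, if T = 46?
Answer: -7205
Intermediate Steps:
q(A) = (-5 + A)*(46 + A) (q(A) = (A + 46)*(A - 5) = (46 + A)*(-5 + A) = (-5 + A)*(46 + A))
h = 7205 (h = (2897 + (-230 + 43**2 + 41*43)) + 926 = (2897 + (-230 + 1849 + 1763)) + 926 = (2897 + 3382) + 926 = 6279 + 926 = 7205)
-h = -1*7205 = -7205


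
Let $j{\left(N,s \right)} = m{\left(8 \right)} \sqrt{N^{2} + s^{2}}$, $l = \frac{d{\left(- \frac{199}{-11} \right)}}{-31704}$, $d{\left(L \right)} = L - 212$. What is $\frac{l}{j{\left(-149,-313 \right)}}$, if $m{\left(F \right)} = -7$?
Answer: $- \frac{711 \sqrt{120170}}{97786655120} \approx -2.5205 \cdot 10^{-6}$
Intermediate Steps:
$d{\left(L \right)} = -212 + L$
$l = \frac{711}{116248}$ ($l = \frac{-212 - \frac{199}{-11}}{-31704} = \left(-212 - - \frac{199}{11}\right) \left(- \frac{1}{31704}\right) = \left(-212 + \frac{199}{11}\right) \left(- \frac{1}{31704}\right) = \left(- \frac{2133}{11}\right) \left(- \frac{1}{31704}\right) = \frac{711}{116248} \approx 0.0061162$)
$j{\left(N,s \right)} = - 7 \sqrt{N^{2} + s^{2}}$
$\frac{l}{j{\left(-149,-313 \right)}} = \frac{711}{116248 \left(- 7 \sqrt{\left(-149\right)^{2} + \left(-313\right)^{2}}\right)} = \frac{711}{116248 \left(- 7 \sqrt{22201 + 97969}\right)} = \frac{711}{116248 \left(- 7 \sqrt{120170}\right)} = \frac{711 \left(- \frac{\sqrt{120170}}{841190}\right)}{116248} = - \frac{711 \sqrt{120170}}{97786655120}$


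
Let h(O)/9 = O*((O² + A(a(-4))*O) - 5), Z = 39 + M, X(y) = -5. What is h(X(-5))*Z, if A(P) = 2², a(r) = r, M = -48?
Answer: 0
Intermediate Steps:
A(P) = 4
Z = -9 (Z = 39 - 48 = -9)
h(O) = 9*O*(-5 + O² + 4*O) (h(O) = 9*(O*((O² + 4*O) - 5)) = 9*(O*(-5 + O² + 4*O)) = 9*O*(-5 + O² + 4*O))
h(X(-5))*Z = (9*(-5)*(-5 + (-5)² + 4*(-5)))*(-9) = (9*(-5)*(-5 + 25 - 20))*(-9) = (9*(-5)*0)*(-9) = 0*(-9) = 0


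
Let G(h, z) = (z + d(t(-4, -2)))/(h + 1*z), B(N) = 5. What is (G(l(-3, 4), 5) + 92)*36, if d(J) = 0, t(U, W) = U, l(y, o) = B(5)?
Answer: 3330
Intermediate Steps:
l(y, o) = 5
G(h, z) = z/(h + z) (G(h, z) = (z + 0)/(h + 1*z) = z/(h + z))
(G(l(-3, 4), 5) + 92)*36 = (5/(5 + 5) + 92)*36 = (5/10 + 92)*36 = (5*(1/10) + 92)*36 = (1/2 + 92)*36 = (185/2)*36 = 3330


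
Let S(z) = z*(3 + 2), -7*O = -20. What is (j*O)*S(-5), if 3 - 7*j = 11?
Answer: 4000/49 ≈ 81.633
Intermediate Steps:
O = 20/7 (O = -1/7*(-20) = 20/7 ≈ 2.8571)
j = -8/7 (j = 3/7 - 1/7*11 = 3/7 - 11/7 = -8/7 ≈ -1.1429)
S(z) = 5*z (S(z) = z*5 = 5*z)
(j*O)*S(-5) = (-8/7*20/7)*(5*(-5)) = -160/49*(-25) = 4000/49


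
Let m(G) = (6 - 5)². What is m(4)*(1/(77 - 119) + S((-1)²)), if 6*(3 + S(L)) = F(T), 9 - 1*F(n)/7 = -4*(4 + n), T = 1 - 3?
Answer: 353/21 ≈ 16.810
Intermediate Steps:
T = -2
F(n) = 175 + 28*n (F(n) = 63 - (-28)*(4 + n) = 63 - 7*(-16 - 4*n) = 63 + (112 + 28*n) = 175 + 28*n)
m(G) = 1 (m(G) = 1² = 1)
S(L) = 101/6 (S(L) = -3 + (175 + 28*(-2))/6 = -3 + (175 - 56)/6 = -3 + (⅙)*119 = -3 + 119/6 = 101/6)
m(4)*(1/(77 - 119) + S((-1)²)) = 1*(1/(77 - 119) + 101/6) = 1*(1/(-42) + 101/6) = 1*(-1/42 + 101/6) = 1*(353/21) = 353/21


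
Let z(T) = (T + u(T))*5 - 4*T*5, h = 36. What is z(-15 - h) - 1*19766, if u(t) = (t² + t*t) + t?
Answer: 6754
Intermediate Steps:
u(t) = t + 2*t² (u(t) = (t² + t²) + t = 2*t² + t = t + 2*t²)
z(T) = -15*T + 5*T*(1 + 2*T) (z(T) = (T + T*(1 + 2*T))*5 - 4*T*5 = (5*T + 5*T*(1 + 2*T)) - 20*T = -15*T + 5*T*(1 + 2*T))
z(-15 - h) - 1*19766 = 10*(-15 - 1*36)*(-1 + (-15 - 1*36)) - 1*19766 = 10*(-15 - 36)*(-1 + (-15 - 36)) - 19766 = 10*(-51)*(-1 - 51) - 19766 = 10*(-51)*(-52) - 19766 = 26520 - 19766 = 6754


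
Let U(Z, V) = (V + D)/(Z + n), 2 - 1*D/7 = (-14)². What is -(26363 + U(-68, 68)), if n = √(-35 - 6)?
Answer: -8204741/311 - 86*I*√41/311 ≈ -26382.0 - 1.7706*I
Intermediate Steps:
n = I*√41 (n = √(-41) = I*√41 ≈ 6.4031*I)
D = -1358 (D = 14 - 7*(-14)² = 14 - 7*196 = 14 - 1372 = -1358)
U(Z, V) = (-1358 + V)/(Z + I*√41) (U(Z, V) = (V - 1358)/(Z + I*√41) = (-1358 + V)/(Z + I*√41))
-(26363 + U(-68, 68)) = -(26363 + (-1358 + 68)/(-68 + I*√41)) = -(26363 - 1290/(-68 + I*√41)) = -26363 + 1290/(-68 + I*√41)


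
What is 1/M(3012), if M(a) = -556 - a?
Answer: -1/3568 ≈ -0.00028027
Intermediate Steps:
1/M(3012) = 1/(-556 - 1*3012) = 1/(-556 - 3012) = 1/(-3568) = -1/3568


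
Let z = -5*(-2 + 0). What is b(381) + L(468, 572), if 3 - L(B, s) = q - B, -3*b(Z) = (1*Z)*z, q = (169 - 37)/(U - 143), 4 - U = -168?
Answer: -23303/29 ≈ -803.55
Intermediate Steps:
U = 172 (U = 4 - 1*(-168) = 4 + 168 = 172)
z = 10 (z = -5*(-2) = 10)
q = 132/29 (q = (169 - 37)/(172 - 143) = 132/29 ≈ 4.5517)
b(Z) = -10*Z/3 (b(Z) = -1*Z*10/3 = -Z*10/3 = -10*Z/3)
L(B, s) = -45/29 + B (L(B, s) = 3 - (132/29 - B) = 3 + (-132/29 + B) = -45/29 + B)
b(381) + L(468, 572) = -10/3*381 + (-45/29 + 468) = -1270 + 13527/29 = -23303/29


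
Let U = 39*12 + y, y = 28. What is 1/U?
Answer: 1/496 ≈ 0.0020161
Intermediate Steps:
U = 496 (U = 39*12 + 28 = 468 + 28 = 496)
1/U = 1/496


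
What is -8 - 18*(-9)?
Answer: 154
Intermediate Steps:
-8 - 18*(-9) = -8 + 162 = 154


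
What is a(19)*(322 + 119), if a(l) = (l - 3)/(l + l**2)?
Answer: 1764/95 ≈ 18.568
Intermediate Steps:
a(l) = (-3 + l)/(l + l**2)
a(19)*(322 + 119) = ((-3 + 19)/(19*(1 + 19)))*(322 + 119) = ((1/19)*16/20)*441 = ((1/19)*(1/20)*16)*441 = (4/95)*441 = 1764/95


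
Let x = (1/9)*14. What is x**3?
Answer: 2744/729 ≈ 3.7641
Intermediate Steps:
x = 14/9 (x = (1*(1/9))*14 = (1/9)*14 = 14/9 ≈ 1.5556)
x**3 = (14/9)**3 = 2744/729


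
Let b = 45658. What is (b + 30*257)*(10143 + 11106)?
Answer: 1134016632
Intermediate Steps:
(b + 30*257)*(10143 + 11106) = (45658 + 30*257)*(10143 + 11106) = (45658 + 7710)*21249 = 53368*21249 = 1134016632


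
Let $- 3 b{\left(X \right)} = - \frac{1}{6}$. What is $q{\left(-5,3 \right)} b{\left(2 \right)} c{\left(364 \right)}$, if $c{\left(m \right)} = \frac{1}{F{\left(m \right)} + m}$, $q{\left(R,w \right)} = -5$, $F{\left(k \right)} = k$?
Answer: $- \frac{5}{13104} \approx -0.00038156$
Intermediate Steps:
$c{\left(m \right)} = \frac{1}{2 m}$ ($c{\left(m \right)} = \frac{1}{m + m} = \frac{1}{2 m}$)
$b{\left(X \right)} = \frac{1}{18}$ ($b{\left(X \right)} = - \frac{\left(-1\right) \frac{1}{6}}{3} = \left(- \frac{1}{3}\right) \left(- \frac{1}{6}\right) = \frac{1}{18}$)
$q{\left(-5,3 \right)} b{\left(2 \right)} c{\left(364 \right)} = \left(-5\right) \frac{1}{18} \frac{1}{2 \cdot 364} = - \frac{5 \cdot \frac{1}{2} \cdot \frac{1}{364}}{18} = \left(- \frac{5}{18}\right) \frac{1}{728} = - \frac{5}{13104}$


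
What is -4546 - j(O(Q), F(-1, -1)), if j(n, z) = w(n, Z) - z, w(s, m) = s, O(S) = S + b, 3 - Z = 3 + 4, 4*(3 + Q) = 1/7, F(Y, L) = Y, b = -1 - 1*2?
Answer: -127149/28 ≈ -4541.0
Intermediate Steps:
b = -3 (b = -1 - 2 = -3)
Q = -83/28 (Q = -3 + (¼)/7 = -3 + (¼)*(⅐) = -3 + 1/28 = -83/28 ≈ -2.9643)
Z = -4 (Z = 3 - (3 + 4) = 3 - 1*7 = 3 - 7 = -4)
O(S) = -3 + S (O(S) = S - 3 = -3 + S)
j(n, z) = n - z
-4546 - j(O(Q), F(-1, -1)) = -4546 - ((-3 - 83/28) - 1*(-1)) = -4546 - (-167/28 + 1) = -4546 - 1*(-139/28) = -4546 + 139/28 = -127149/28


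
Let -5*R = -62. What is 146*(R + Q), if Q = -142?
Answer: -94608/5 ≈ -18922.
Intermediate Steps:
R = 62/5 (R = -⅕*(-62) = 62/5 ≈ 12.400)
146*(R + Q) = 146*(62/5 - 142) = 146*(-648/5) = -94608/5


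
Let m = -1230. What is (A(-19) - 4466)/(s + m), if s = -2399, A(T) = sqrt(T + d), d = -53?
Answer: 4466/3629 - 6*I*sqrt(2)/3629 ≈ 1.2306 - 0.0023382*I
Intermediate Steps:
A(T) = sqrt(-53 + T) (A(T) = sqrt(T - 53) = sqrt(-53 + T))
(A(-19) - 4466)/(s + m) = (sqrt(-53 - 19) - 4466)/(-2399 - 1230) = (sqrt(-72) - 4466)/(-3629) = (6*I*sqrt(2) - 4466)*(-1/3629) = (-4466 + 6*I*sqrt(2))*(-1/3629) = 4466/3629 - 6*I*sqrt(2)/3629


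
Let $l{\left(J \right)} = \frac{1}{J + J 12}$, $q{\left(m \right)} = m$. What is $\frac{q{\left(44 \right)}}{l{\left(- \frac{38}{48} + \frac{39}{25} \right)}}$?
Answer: $\frac{65923}{150} \approx 439.49$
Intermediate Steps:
$l{\left(J \right)} = \frac{1}{13 J}$ ($l{\left(J \right)} = \frac{1}{J + 12 J} = \frac{1}{13 J}$)
$\frac{q{\left(44 \right)}}{l{\left(- \frac{38}{48} + \frac{39}{25} \right)}} = \frac{44}{\frac{1}{13} \frac{1}{- \frac{38}{48} + \frac{39}{25}}} = \frac{44}{\frac{1}{13} \frac{1}{\left(-38\right) \frac{1}{48} + 39 \cdot \frac{1}{25}}} = \frac{44}{\frac{1}{13} \frac{1}{- \frac{19}{24} + \frac{39}{25}}} = \frac{44}{\frac{1}{13} \frac{1}{\frac{461}{600}}} = \frac{44}{\frac{1}{13} \cdot \frac{600}{461}} = \frac{44}{\frac{600}{5993}} = 44 \cdot \frac{5993}{600} = \frac{65923}{150}$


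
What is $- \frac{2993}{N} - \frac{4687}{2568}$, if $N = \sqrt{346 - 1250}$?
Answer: $- \frac{4687}{2568} + \frac{2993 i \sqrt{226}}{452} \approx -1.8252 + 99.546 i$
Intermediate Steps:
$N = 2 i \sqrt{226}$ ($N = \sqrt{-904} = 2 i \sqrt{226} \approx 30.067 i$)
$- \frac{2993}{N} - \frac{4687}{2568} = - \frac{2993}{2 i \sqrt{226}} - \frac{4687}{2568} = - 2993 \left(- \frac{i \sqrt{226}}{452}\right) - \frac{4687}{2568} = \frac{2993 i \sqrt{226}}{452} - \frac{4687}{2568} = - \frac{4687}{2568} + \frac{2993 i \sqrt{226}}{452}$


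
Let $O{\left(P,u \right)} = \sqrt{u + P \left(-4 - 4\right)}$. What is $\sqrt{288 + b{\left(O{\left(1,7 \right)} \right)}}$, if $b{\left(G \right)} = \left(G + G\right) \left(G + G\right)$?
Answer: $2 \sqrt{71} \approx 16.852$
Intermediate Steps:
$O{\left(P,u \right)} = \sqrt{u - 8 P}$ ($O{\left(P,u \right)} = \sqrt{u + P \left(-8\right)} = \sqrt{u - 8 P}$)
$b{\left(G \right)} = 4 G^{2}$ ($b{\left(G \right)} = 2 G 2 G = 4 G^{2}$)
$\sqrt{288 + b{\left(O{\left(1,7 \right)} \right)}} = \sqrt{288 + 4 \left(\sqrt{7 - 8}\right)^{2}} = \sqrt{288 + 4 \left(\sqrt{-1}\right)^{2}} = \sqrt{288 + 4 i^{2}} = \sqrt{288 + 4 \left(-1\right)} = \sqrt{288 - 4} = \sqrt{284} = 2 \sqrt{71}$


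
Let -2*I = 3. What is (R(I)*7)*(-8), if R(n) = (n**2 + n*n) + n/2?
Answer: -210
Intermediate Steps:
I = -3/2 (I = -1/2*3 = -3/2 ≈ -1.5000)
R(n) = n/2 + 2*n**2 (R(n) = (n**2 + n**2) + n*(1/2) = 2*n**2 + n/2 = n/2 + 2*n**2)
(R(I)*7)*(-8) = (((1/2)*(-3/2)*(1 + 4*(-3/2)))*7)*(-8) = (((1/2)*(-3/2)*(1 - 6))*7)*(-8) = (((1/2)*(-3/2)*(-5))*7)*(-8) = ((15/4)*7)*(-8) = (105/4)*(-8) = -210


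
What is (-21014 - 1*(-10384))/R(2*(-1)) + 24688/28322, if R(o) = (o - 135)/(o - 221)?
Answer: -33566817762/1940057 ≈ -17302.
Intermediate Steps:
R(o) = (-135 + o)/(-221 + o)
(-21014 - 1*(-10384))/R(2*(-1)) + 24688/28322 = (-21014 - 1*(-10384))/(((-135 + 2*(-1))/(-221 + 2*(-1)))) + 24688/28322 = (-21014 + 10384)/(((-135 - 2)/(-221 - 2))) + 24688*(1/28322) = -10630/(-137/(-223)) + 12344/14161 = -10630/((-1/223*(-137))) + 12344/14161 = -10630/137/223 + 12344/14161 = -10630*223/137 + 12344/14161 = -2370490/137 + 12344/14161 = -33566817762/1940057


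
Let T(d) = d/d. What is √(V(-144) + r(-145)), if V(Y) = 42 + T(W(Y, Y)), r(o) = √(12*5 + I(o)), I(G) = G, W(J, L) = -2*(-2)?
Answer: √(43 + I*√85) ≈ 6.5946 + 0.69902*I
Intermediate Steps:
W(J, L) = 4
r(o) = √(60 + o) (r(o) = √(12*5 + o) = √(60 + o))
T(d) = 1
V(Y) = 43 (V(Y) = 42 + 1 = 43)
√(V(-144) + r(-145)) = √(43 + √(60 - 145)) = √(43 + √(-85)) = √(43 + I*√85)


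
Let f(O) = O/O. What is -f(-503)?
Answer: -1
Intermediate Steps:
f(O) = 1
-f(-503) = -1*1 = -1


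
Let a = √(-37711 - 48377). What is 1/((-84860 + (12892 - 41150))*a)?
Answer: I*√21522/4869051192 ≈ 3.013e-8*I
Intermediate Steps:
a = 2*I*√21522 (a = √(-86088) = 2*I*√21522 ≈ 293.41*I)
1/((-84860 + (12892 - 41150))*a) = 1/((-84860 + (12892 - 41150))*((2*I*√21522))) = (-I*√21522/43044)/(-84860 - 28258) = (-I*√21522/43044)/(-113118) = -(-1)*I*√21522/4869051192 = I*√21522/4869051192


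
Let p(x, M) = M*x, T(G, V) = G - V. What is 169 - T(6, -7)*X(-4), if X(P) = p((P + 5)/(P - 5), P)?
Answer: 1469/9 ≈ 163.22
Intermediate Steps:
X(P) = P*(5 + P)/(-5 + P) (X(P) = P*((P + 5)/(P - 5)) = P*((5 + P)/(-5 + P)) = P*(5 + P)/(-5 + P))
169 - T(6, -7)*X(-4) = 169 - (6 - 1*(-7))*(-4*(5 - 4)/(-5 - 4)) = 169 - (6 + 7)*(-4*1/(-9)) = 169 - 13*(-4*(-1/9)*1) = 169 - 13*4/9 = 169 - 1*52/9 = 169 - 52/9 = 1469/9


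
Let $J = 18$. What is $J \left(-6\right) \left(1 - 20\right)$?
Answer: $2052$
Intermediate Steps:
$J \left(-6\right) \left(1 - 20\right) = 18 \left(-6\right) \left(1 - 20\right) = - 108 \left(1 - 20\right) = \left(-108\right) \left(-19\right) = 2052$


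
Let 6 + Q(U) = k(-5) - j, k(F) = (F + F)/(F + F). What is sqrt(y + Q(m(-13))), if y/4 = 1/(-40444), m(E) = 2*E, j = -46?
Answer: 5*sqrt(167660602)/10111 ≈ 6.4031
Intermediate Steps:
y = -1/10111 (y = 4/(-40444) = 4*(-1/40444) = -1/10111 ≈ -9.8902e-5)
k(F) = 1 (k(F) = (2*F)/((2*F)) = (2*F)*(1/(2*F)) = 1)
Q(U) = 41 (Q(U) = -6 + (1 - 1*(-46)) = -6 + (1 + 46) = -6 + 47 = 41)
sqrt(y + Q(m(-13))) = sqrt(-1/10111 + 41) = sqrt(414550/10111) = 5*sqrt(167660602)/10111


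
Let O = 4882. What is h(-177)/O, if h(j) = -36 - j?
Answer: 141/4882 ≈ 0.028882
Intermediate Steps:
h(-177)/O = (-36 - 1*(-177))/4882 = (-36 + 177)*(1/4882) = 141*(1/4882) = 141/4882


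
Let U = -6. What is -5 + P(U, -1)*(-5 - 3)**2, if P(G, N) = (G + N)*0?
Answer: -5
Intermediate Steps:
P(G, N) = 0
-5 + P(U, -1)*(-5 - 3)**2 = -5 + 0*(-5 - 3)**2 = -5 + 0*(-8)**2 = -5 + 0*64 = -5 + 0 = -5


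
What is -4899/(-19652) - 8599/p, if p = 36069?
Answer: 7714483/708827988 ≈ 0.010883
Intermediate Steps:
-4899/(-19652) - 8599/p = -4899/(-19652) - 8599/36069 = -4899*(-1/19652) - 8599*1/36069 = 4899/19652 - 8599/36069 = 7714483/708827988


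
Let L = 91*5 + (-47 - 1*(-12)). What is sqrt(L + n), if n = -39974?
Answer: I*sqrt(39554) ≈ 198.88*I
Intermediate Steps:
L = 420 (L = 455 + (-47 + 12) = 455 - 35 = 420)
sqrt(L + n) = sqrt(420 - 39974) = sqrt(-39554) = I*sqrt(39554)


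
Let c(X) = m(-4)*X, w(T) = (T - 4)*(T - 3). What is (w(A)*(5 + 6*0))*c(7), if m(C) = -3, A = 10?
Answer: -4410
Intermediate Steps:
w(T) = (-4 + T)*(-3 + T)
c(X) = -3*X
(w(A)*(5 + 6*0))*c(7) = ((12 + 10² - 7*10)*(5 + 6*0))*(-3*7) = ((12 + 100 - 70)*(5 + 0))*(-21) = (42*5)*(-21) = 210*(-21) = -4410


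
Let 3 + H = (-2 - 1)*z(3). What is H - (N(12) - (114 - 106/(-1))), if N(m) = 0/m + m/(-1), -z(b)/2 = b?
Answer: 247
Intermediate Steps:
z(b) = -2*b
N(m) = -m (N(m) = 0 + m*(-1) = 0 - m = -m)
H = 15 (H = -3 + (-2 - 1)*(-2*3) = -3 - 3*(-6) = -3 + 18 = 15)
H - (N(12) - (114 - 106/(-1))) = 15 - (-1*12 - (114 - 106/(-1))) = 15 - (-12 - (114 - 106*(-1))) = 15 - (-12 - (114 + 106)) = 15 - (-12 - 1*220) = 15 - (-12 - 220) = 15 - 1*(-232) = 15 + 232 = 247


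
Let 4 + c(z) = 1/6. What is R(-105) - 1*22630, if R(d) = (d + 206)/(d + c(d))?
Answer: -14777996/653 ≈ -22631.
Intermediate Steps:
c(z) = -23/6 (c(z) = -4 + 1/6 = -4 + ⅙ = -23/6)
R(d) = (206 + d)/(-23/6 + d) (R(d) = (d + 206)/(d - 23/6) = (206 + d)/(-23/6 + d))
R(-105) - 1*22630 = 6*(206 - 105)/(-23 + 6*(-105)) - 1*22630 = 6*101/(-23 - 630) - 22630 = 6*101/(-653) - 22630 = 6*(-1/653)*101 - 22630 = -606/653 - 22630 = -14777996/653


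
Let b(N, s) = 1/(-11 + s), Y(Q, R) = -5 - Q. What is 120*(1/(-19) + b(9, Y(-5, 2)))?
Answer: -3600/209 ≈ -17.225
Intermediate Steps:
120*(1/(-19) + b(9, Y(-5, 2))) = 120*(1/(-19) + 1/(-11 + (-5 - 1*(-5)))) = 120*(-1/19 + 1/(-11 + (-5 + 5))) = 120*(-1/19 + 1/(-11 + 0)) = 120*(-1/19 + 1/(-11)) = 120*(-1/19 - 1/11) = 120*(-30/209) = -3600/209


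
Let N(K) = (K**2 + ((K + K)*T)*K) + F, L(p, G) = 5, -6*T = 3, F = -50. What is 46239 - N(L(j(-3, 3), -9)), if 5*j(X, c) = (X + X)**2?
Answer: 46289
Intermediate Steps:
j(X, c) = 4*X**2/5 (j(X, c) = (X + X)**2/5 = (2*X)**2/5 = (4*X**2)/5 = 4*X**2/5)
T = -1/2 (T = -1/6*3 = -1/2 ≈ -0.50000)
N(K) = -50 (N(K) = (K**2 + ((K + K)*(-1/2))*K) - 50 = (K**2 + ((2*K)*(-1/2))*K) - 50 = (K**2 + (-K)*K) - 50 = (K**2 - K**2) - 50 = 0 - 50 = -50)
46239 - N(L(j(-3, 3), -9)) = 46239 - 1*(-50) = 46239 + 50 = 46289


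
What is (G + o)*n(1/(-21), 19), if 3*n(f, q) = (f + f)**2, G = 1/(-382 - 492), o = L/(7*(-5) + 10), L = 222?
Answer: -388106/14453775 ≈ -0.026852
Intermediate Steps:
o = -222/25 (o = 222/(7*(-5) + 10) = 222/(-35 + 10) = 222/(-25) = 222*(-1/25) = -222/25 ≈ -8.8800)
G = -1/874 (G = 1/(-874) = -1/874 ≈ -0.0011442)
n(f, q) = 4*f**2/3 (n(f, q) = (f + f)**2/3 = (2*f)**2/3 = (4*f**2)/3 = 4*f**2/3)
(G + o)*n(1/(-21), 19) = (-1/874 - 222/25)*(4*(1/(-21))**2/3) = -388106*(-1/21)**2/32775 = -388106/(32775*441) = -194053/21850*4/1323 = -388106/14453775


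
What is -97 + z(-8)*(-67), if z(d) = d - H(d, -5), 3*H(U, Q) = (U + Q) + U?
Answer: -30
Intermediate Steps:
H(U, Q) = Q/3 + 2*U/3 (H(U, Q) = ((U + Q) + U)/3 = ((Q + U) + U)/3 = (Q + 2*U)/3 = Q/3 + 2*U/3)
z(d) = 5/3 + d/3 (z(d) = d - ((1/3)*(-5) + 2*d/3) = d - (-5/3 + 2*d/3) = d + (5/3 - 2*d/3) = 5/3 + d/3)
-97 + z(-8)*(-67) = -97 + (5/3 + (1/3)*(-8))*(-67) = -97 + (5/3 - 8/3)*(-67) = -97 - 1*(-67) = -97 + 67 = -30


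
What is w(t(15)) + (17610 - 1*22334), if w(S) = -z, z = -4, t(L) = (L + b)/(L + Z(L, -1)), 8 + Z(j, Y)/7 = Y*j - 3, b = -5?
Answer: -4720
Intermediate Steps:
Z(j, Y) = -77 + 7*Y*j (Z(j, Y) = -56 + 7*(Y*j - 3) = -56 + 7*(-3 + Y*j) = -56 + (-21 + 7*Y*j) = -77 + 7*Y*j)
t(L) = (-5 + L)/(-77 - 6*L) (t(L) = (L - 5)/(L + (-77 + 7*(-1)*L)) = (-5 + L)/(L + (-77 - 7*L)) = (-5 + L)/(-77 - 6*L))
w(S) = 4 (w(S) = -1*(-4) = 4)
w(t(15)) + (17610 - 1*22334) = 4 + (17610 - 1*22334) = 4 + (17610 - 22334) = 4 - 4724 = -4720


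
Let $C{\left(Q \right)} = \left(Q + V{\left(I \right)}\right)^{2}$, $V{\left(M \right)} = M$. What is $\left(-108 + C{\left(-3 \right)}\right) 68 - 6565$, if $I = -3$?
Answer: $-11461$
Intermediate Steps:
$C{\left(Q \right)} = \left(-3 + Q\right)^{2}$ ($C{\left(Q \right)} = \left(Q - 3\right)^{2} = \left(-3 + Q\right)^{2}$)
$\left(-108 + C{\left(-3 \right)}\right) 68 - 6565 = \left(-108 + \left(-3 - 3\right)^{2}\right) 68 - 6565 = \left(-108 + \left(-6\right)^{2}\right) 68 - 6565 = \left(-108 + 36\right) 68 - 6565 = \left(-72\right) 68 - 6565 = -4896 - 6565 = -11461$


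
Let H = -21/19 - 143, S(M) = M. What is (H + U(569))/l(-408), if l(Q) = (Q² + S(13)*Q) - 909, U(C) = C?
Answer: 207/78071 ≈ 0.0026514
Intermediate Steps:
H = -2738/19 (H = (1/19)*(-21) - 143 = -21/19 - 143 = -2738/19 ≈ -144.11)
l(Q) = -909 + Q² + 13*Q (l(Q) = (Q² + 13*Q) - 909 = -909 + Q² + 13*Q)
(H + U(569))/l(-408) = (-2738/19 + 569)/(-909 + (-408)² + 13*(-408)) = 8073/(19*(-909 + 166464 - 5304)) = (8073/19)/160251 = (8073/19)*(1/160251) = 207/78071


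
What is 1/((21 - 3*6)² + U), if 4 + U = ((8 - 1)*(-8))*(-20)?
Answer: 1/1125 ≈ 0.00088889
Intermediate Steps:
U = 1116 (U = -4 + ((8 - 1)*(-8))*(-20) = -4 + (7*(-8))*(-20) = -4 - 56*(-20) = -4 + 1120 = 1116)
1/((21 - 3*6)² + U) = 1/((21 - 3*6)² + 1116) = 1/((21 - 18)² + 1116) = 1/(3² + 1116) = 1/(9 + 1116) = 1/1125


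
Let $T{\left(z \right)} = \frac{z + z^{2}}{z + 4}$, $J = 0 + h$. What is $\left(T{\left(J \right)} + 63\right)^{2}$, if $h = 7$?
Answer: $\frac{561001}{121} \approx 4636.4$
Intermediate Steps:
$J = 7$ ($J = 0 + 7 = 7$)
$T{\left(z \right)} = \frac{z + z^{2}}{4 + z}$
$\left(T{\left(J \right)} + 63\right)^{2} = \left(\frac{7 \left(1 + 7\right)}{4 + 7} + 63\right)^{2} = \left(7 \cdot \frac{1}{11} \cdot 8 + 63\right)^{2} = \left(\frac{56}{11} + 63\right)^{2} = \left(\frac{749}{11}\right)^{2} = \frac{561001}{121}$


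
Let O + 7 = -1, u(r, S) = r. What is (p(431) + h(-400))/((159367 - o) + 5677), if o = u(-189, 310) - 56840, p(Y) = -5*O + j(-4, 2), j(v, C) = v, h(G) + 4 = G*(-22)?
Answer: 8832/222073 ≈ 0.039771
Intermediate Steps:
h(G) = -4 - 22*G (h(G) = -4 + G*(-22) = -4 - 22*G)
O = -8 (O = -7 - 1 = -8)
p(Y) = 36 (p(Y) = -5*(-8) - 4 = 40 - 4 = 36)
o = -57029 (o = -189 - 56840 = -57029)
(p(431) + h(-400))/((159367 - o) + 5677) = (36 + (-4 - 22*(-400)))/((159367 - 1*(-57029)) + 5677) = (36 + (-4 + 8800))/((159367 + 57029) + 5677) = (36 + 8796)/(216396 + 5677) = 8832/222073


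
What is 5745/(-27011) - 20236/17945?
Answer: -649688621/484712395 ≈ -1.3404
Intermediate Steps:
5745/(-27011) - 20236/17945 = 5745*(-1/27011) - 20236*1/17945 = -5745/27011 - 20236/17945 = -649688621/484712395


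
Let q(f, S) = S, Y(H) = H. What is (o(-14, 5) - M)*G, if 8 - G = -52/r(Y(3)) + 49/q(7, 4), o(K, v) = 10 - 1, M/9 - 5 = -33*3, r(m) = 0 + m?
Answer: 44745/4 ≈ 11186.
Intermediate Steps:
r(m) = m
M = -846 (M = 45 + 9*(-33*3) = 45 + 9*(-99) = 45 - 891 = -846)
o(K, v) = 9
G = 157/12 (G = 8 - (-52/3 + 49/4) = 8 - 1*(-61/12) = 8 + 61/12 = 157/12 ≈ 13.083)
(o(-14, 5) - M)*G = (9 - 1*(-846))*(157/12) = (9 + 846)*(157/12) = 855*(157/12) = 44745/4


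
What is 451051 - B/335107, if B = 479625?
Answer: 151149867832/335107 ≈ 4.5105e+5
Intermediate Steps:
451051 - B/335107 = 451051 - 479625/335107 = 151149867832/335107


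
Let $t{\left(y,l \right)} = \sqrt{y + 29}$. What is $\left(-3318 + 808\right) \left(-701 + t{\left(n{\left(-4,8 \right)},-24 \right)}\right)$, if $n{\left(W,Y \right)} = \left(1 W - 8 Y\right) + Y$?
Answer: $1759510 - 2510 i \sqrt{31} \approx 1.7595 \cdot 10^{6} - 13975.0 i$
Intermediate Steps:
$n{\left(W,Y \right)} = W - 7 Y$ ($n{\left(W,Y \right)} = \left(W - 8 Y\right) + Y = W - 7 Y$)
$t{\left(y,l \right)} = \sqrt{29 + y}$
$\left(-3318 + 808\right) \left(-701 + t{\left(n{\left(-4,8 \right)},-24 \right)}\right) = \left(-3318 + 808\right) \left(-701 + \sqrt{29 - 60}\right) = - 2510 \left(-701 + \sqrt{29 - 60}\right) = - 2510 \left(-701 + \sqrt{-31}\right) = - 2510 \left(-701 + i \sqrt{31}\right) = 1759510 - 2510 i \sqrt{31}$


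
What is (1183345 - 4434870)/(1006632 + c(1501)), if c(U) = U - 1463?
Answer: -650305/201334 ≈ -3.2300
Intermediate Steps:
c(U) = -1463 + U
(1183345 - 4434870)/(1006632 + c(1501)) = (1183345 - 4434870)/(1006632 + (-1463 + 1501)) = -3251525/(1006632 + 38) = -3251525/1006670 = -3251525*1/1006670 = -650305/201334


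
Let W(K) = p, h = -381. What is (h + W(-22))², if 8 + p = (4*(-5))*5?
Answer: 239121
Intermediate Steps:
p = -108 (p = -8 + (4*(-5))*5 = -8 - 20*5 = -8 - 100 = -108)
W(K) = -108
(h + W(-22))² = (-381 - 108)² = (-489)² = 239121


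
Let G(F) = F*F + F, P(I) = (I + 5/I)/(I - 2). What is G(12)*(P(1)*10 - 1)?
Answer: -9516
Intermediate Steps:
P(I) = (I + 5/I)/(-2 + I)
G(F) = F + F**2 (G(F) = F**2 + F = F + F**2)
G(12)*(P(1)*10 - 1) = (12*(1 + 12))*(((5 + 1**2)/(1*(-2 + 1)))*10 - 1) = (12*13)*((1*(5 + 1)/(-1))*10 - 1) = 156*((1*(-1)*6)*10 - 1) = 156*(-6*10 - 1) = 156*(-60 - 1) = 156*(-61) = -9516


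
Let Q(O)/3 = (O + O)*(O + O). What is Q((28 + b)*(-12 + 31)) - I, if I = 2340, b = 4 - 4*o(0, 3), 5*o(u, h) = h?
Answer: 94829628/25 ≈ 3.7932e+6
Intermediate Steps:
o(u, h) = h/5
b = 8/5 (b = 4 - 4*3/5 = 4 - 4*⅗ = 4 - 12/5 = 8/5 ≈ 1.6000)
Q(O) = 12*O² (Q(O) = 3*((O + O)*(O + O)) = 3*((2*O)*(2*O)) = 3*(4*O²) = 12*O²)
Q((28 + b)*(-12 + 31)) - I = 12*((28 + 8/5)*(-12 + 31))² - 1*2340 = 12*((148/5)*19)² - 2340 = 12*(2812/5)² - 2340 = 12*(7907344/25) - 2340 = 94888128/25 - 2340 = 94829628/25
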